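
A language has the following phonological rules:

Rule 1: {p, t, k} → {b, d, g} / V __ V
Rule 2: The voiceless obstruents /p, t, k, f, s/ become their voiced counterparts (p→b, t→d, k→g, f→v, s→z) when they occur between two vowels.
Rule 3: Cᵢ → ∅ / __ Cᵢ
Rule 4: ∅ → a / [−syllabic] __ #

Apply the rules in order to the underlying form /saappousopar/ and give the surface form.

Rule 1 (intervocalic voicing): /p/ is a voiceless stop between vowels /o/ and /a/, so it voices to [b]. /saappousopar/ → saappousobar.
Rule 2 (intervocalic voicing): /s/ is a voiceless obstruent between vowels /u/ and /o/, so it voices to [z]. /saappousobar/ → saappouzobar.
Rule 3 (degemination): /pp/ is a geminate; the first /p/ deletes. /saappouzobar/ → saapouzobar.
Rule 4 (final a-epenthesis): the form ends in the consonant /r/, so [a] is inserted word-finally. /saapouzobar/ → saapouzobara.

saapouzobara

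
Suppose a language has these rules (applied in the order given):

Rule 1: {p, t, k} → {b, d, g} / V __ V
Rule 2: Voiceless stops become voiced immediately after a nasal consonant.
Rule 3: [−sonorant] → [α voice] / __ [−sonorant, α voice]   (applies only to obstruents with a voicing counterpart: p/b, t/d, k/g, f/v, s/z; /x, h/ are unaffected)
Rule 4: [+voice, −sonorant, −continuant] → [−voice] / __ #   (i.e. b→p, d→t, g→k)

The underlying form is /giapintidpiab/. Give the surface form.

Rule 1 (intervocalic voicing): /p/ is a voiceless stop between vowels /a/ and /i/, so it voices to [b]. /giapintidpiab/ → giabintidpiab.
Rule 2 (post-nasal voicing): /t/ is a voiceless stop immediately after the nasal /n/, so it voices to [d]. /giabintidpiab/ → giabindidpiab.
Rule 3 (regressive voicing assimilation): /d/ precedes the voiceless obstruent /p/, so it devoices to [t] by assimilation. /giabindidpiab/ → giabinditpiab.
Rule 4 (final devoicing): /b/ is a voiced stop in word-final position, so it devoices to [p]. /giabinditpiab/ → giabinditpiap.

giabinditpiap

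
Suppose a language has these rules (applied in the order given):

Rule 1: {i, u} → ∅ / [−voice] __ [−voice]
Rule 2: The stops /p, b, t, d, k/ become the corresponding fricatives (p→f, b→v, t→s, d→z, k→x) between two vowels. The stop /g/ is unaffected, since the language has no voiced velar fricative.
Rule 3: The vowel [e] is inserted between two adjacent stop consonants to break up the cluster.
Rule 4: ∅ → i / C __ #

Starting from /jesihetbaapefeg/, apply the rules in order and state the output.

Rule 1 (high vowel syncope): /i/ is a high vowel flanked by voiceless consonants /s/ and /h/, so it deletes. /jesihetbaapefeg/ → jeshetbaapefeg.
Rule 2 (intervocalic spirantization): /p/ is a stop between vowels /a/ and /e/, so it spirantizes to the fricative [f]. /jeshetbaapefeg/ → jeshetbaafefeg.
Rule 3 (stop-cluster e-epenthesis): /t/ and /b/ form a stop–stop cluster, so [e] is inserted between them. /jeshetbaafefeg/ → jeshetebaafefeg.
Rule 4 (final i-epenthesis): the form ends in the consonant /g/, so [i] is inserted word-finally. /jeshetebaafefeg/ → jeshetebaafefegi.

jeshetebaafefegi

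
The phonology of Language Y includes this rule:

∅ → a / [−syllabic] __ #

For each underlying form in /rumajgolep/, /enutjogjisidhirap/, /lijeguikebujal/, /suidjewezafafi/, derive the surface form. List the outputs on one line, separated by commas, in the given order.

rumajgolepa, enutjogjisidhirapa, lijeguikebujala, suidjewezafafi

/rumajgolep/: the form ends in the consonant /p/, so [a] is inserted word-finally. → [rumajgolepa].
/enutjogjisidhirap/: the form ends in the consonant /p/, so [a] is inserted word-finally. → [enutjogjisidhirapa].
/lijeguikebujal/: the form ends in the consonant /l/, so [a] is inserted word-finally. → [lijeguikebujala].
/suidjewezafafi/: the rule's environment is not met; surfaces unchanged as [suidjewezafafi].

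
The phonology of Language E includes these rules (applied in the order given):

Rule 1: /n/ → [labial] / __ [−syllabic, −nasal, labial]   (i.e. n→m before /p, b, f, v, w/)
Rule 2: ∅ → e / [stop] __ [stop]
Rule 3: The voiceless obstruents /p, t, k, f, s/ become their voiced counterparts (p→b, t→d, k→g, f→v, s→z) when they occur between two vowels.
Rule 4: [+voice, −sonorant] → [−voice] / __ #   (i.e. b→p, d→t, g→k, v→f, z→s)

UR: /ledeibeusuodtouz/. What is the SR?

ledeibeuzuodedous

Rule 1 (nasal place assimilation): no segment meets the environment; /ledeibeusuodtouz/ is unchanged.
Rule 2 (stop-cluster e-epenthesis): /d/ and /t/ form a stop–stop cluster, so [e] is inserted between them. /ledeibeusuodtouz/ → ledeibeusuodetouz.
Rule 3 (intervocalic voicing): /s/ is a voiceless obstruent between vowels /u/ and /u/, so it voices to [z]. /t/ is a voiceless obstruent between vowels /e/ and /o/, so it voices to [d]. /ledeibeusuodetouz/ → ledeibeuzuodedouz.
Rule 4 (final devoicing): /z/ is a voiced obstruent in word-final position, so it devoices to [s]. /ledeibeuzuodedouz/ → ledeibeuzuodedous.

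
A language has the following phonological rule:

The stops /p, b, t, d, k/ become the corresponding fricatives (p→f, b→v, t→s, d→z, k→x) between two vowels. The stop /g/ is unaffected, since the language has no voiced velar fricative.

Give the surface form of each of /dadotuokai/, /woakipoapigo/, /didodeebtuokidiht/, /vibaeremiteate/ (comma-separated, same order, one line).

dazosuoxai, woaxifoafigo, dizozeebtuoxiziht, vivaeremisease

/dadotuokai/: /d/ is a stop between vowels /a/ and /o/, so it spirantizes to the fricative [z]. /t/ is a stop between vowels /o/ and /u/, so it spirantizes to the fricative [s]. /k/ is a stop between vowels /o/ and /a/, so it spirantizes to the fricative [x]. → [dazosuoxai].
/woakipoapigo/: /k/ is a stop between vowels /a/ and /i/, so it spirantizes to the fricative [x]. /p/ is a stop between vowels /i/ and /o/, so it spirantizes to the fricative [f]. /p/ is a stop between vowels /a/ and /i/, so it spirantizes to the fricative [f]. → [woaxifoafigo].
/didodeebtuokidiht/: /d/ is a stop between vowels /i/ and /o/, so it spirantizes to the fricative [z]. /d/ is a stop between vowels /o/ and /e/, so it spirantizes to the fricative [z]. /k/ is a stop between vowels /o/ and /i/, so it spirantizes to the fricative [x]. /d/ is a stop between vowels /i/ and /i/, so it spirantizes to the fricative [z]. → [dizozeebtuoxiziht].
/vibaeremiteate/: /b/ is a stop between vowels /i/ and /a/, so it spirantizes to the fricative [v]. /t/ is a stop between vowels /i/ and /e/, so it spirantizes to the fricative [s]. /t/ is a stop between vowels /a/ and /e/, so it spirantizes to the fricative [s]. → [vivaeremisease].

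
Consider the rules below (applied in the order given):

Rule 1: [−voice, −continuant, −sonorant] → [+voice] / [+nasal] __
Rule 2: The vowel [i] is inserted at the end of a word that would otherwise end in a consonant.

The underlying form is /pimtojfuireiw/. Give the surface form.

Rule 1 (post-nasal voicing): /t/ is a voiceless stop immediately after the nasal /m/, so it voices to [d]. /pimtojfuireiw/ → pimdojfuireiw.
Rule 2 (final i-epenthesis): the form ends in the consonant /w/, so [i] is inserted word-finally. /pimdojfuireiw/ → pimdojfuireiwi.

pimdojfuireiwi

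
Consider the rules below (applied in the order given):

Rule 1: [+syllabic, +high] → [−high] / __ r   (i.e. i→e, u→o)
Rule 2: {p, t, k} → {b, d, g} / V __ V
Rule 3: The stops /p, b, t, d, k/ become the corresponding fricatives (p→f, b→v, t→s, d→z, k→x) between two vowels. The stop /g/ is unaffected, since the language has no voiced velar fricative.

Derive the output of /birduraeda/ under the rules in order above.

Rule 1 (pre-rhotic lowering): /i/ is a high vowel immediately before /r/, so it lowers to [e]. /u/ is a high vowel immediately before /r/, so it lowers to [o]. /birduraeda/ → berdoraeda.
Rule 2 (intervocalic voicing): no segment meets the environment; /berdoraeda/ is unchanged.
Rule 3 (intervocalic spirantization): /d/ is a stop between vowels /e/ and /a/, so it spirantizes to the fricative [z]. /berdoraeda/ → berdoraeza.

berdoraeza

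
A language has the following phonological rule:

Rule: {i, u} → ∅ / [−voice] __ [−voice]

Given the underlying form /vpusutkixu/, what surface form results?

vpstkxu

/u/ is a high vowel flanked by voiceless consonants /p/ and /s/, so it deletes.
/u/ is a high vowel flanked by voiceless consonants /s/ and /t/, so it deletes.
/i/ is a high vowel flanked by voiceless consonants /k/ and /x/, so it deletes.
The other instance of /u/ does not occur in the required environment and remains unchanged.
Surface form: [vpstkxu].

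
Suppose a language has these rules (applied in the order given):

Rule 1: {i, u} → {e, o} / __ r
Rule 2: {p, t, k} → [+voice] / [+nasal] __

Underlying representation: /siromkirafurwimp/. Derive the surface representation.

seromgeraforwimb

Rule 1 (pre-rhotic lowering): /i/ is a high vowel immediately before /r/, so it lowers to [e]. /i/ is a high vowel immediately before /r/, so it lowers to [e]. /u/ is a high vowel immediately before /r/, so it lowers to [o]. /siromkirafurwimp/ → seromkeraforwimp.
Rule 2 (post-nasal voicing): /k/ is a voiceless stop immediately after the nasal /m/, so it voices to [g]. /p/ is a voiceless stop immediately after the nasal /m/, so it voices to [b]. /seromkeraforwimp/ → seromgeraforwimb.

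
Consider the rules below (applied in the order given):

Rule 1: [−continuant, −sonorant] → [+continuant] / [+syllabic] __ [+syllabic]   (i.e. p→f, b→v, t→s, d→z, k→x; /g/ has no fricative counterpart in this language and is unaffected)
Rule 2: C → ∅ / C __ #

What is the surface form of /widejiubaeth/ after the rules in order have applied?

wizejiuvaet

Rule 1 (intervocalic spirantization): /d/ is a stop between vowels /i/ and /e/, so it spirantizes to the fricative [z]. /b/ is a stop between vowels /u/ and /a/, so it spirantizes to the fricative [v]. /widejiubaeth/ → wizejiuvaeth.
Rule 2 (final cluster simplification): /h/ is the second consonant of a word-final cluster /th/, so it deletes. /wizejiuvaeth/ → wizejiuvaet.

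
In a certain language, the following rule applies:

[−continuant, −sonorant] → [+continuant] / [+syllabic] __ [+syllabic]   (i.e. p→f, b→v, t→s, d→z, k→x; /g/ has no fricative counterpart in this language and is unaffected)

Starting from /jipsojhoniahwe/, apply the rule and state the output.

jipsojhoniahwe

No segment of /jipsojhoniahwe/ meets the structural description of the rule, so the form surfaces unchanged.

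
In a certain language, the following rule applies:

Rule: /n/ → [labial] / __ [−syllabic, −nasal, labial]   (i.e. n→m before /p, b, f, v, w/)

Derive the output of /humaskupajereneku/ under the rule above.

No segment of /humaskupajereneku/ meets the structural description of the rule, so the form surfaces unchanged.

humaskupajereneku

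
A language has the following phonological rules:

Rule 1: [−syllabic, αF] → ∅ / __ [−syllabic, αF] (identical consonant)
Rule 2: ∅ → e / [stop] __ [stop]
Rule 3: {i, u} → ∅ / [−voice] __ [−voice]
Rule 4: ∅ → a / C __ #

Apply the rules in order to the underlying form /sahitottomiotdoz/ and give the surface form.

sahtotomiotedoza

Rule 1 (degemination): /tt/ is a geminate; the first /t/ deletes. /sahitottomiotdoz/ → sahitotomiotdoz.
Rule 2 (stop-cluster e-epenthesis): /t/ and /d/ form a stop–stop cluster, so [e] is inserted between them. /sahitotomiotdoz/ → sahitotomiotedoz.
Rule 3 (high vowel syncope): /i/ is a high vowel flanked by voiceless consonants /h/ and /t/, so it deletes. /sahitotomiotedoz/ → sahtotomiotedoz.
Rule 4 (final a-epenthesis): the form ends in the consonant /z/, so [a] is inserted word-finally. /sahtotomiotedoz/ → sahtotomiotedoza.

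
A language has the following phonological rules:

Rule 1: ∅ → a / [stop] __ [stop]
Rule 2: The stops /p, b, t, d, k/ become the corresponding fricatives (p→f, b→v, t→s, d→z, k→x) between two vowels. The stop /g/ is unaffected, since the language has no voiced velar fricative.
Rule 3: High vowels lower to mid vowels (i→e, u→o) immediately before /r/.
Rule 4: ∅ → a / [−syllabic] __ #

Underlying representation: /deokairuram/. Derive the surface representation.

deoxaerorama

Rule 1 (stop-cluster a-epenthesis): no segment meets the environment; /deokairuram/ is unchanged.
Rule 2 (intervocalic spirantization): /k/ is a stop between vowels /o/ and /a/, so it spirantizes to the fricative [x]. /deokairuram/ → deoxairuram.
Rule 3 (pre-rhotic lowering): /i/ is a high vowel immediately before /r/, so it lowers to [e]. /u/ is a high vowel immediately before /r/, so it lowers to [o]. /deoxairuram/ → deoxaeroram.
Rule 4 (final a-epenthesis): the form ends in the consonant /m/, so [a] is inserted word-finally. /deoxaeroram/ → deoxaerorama.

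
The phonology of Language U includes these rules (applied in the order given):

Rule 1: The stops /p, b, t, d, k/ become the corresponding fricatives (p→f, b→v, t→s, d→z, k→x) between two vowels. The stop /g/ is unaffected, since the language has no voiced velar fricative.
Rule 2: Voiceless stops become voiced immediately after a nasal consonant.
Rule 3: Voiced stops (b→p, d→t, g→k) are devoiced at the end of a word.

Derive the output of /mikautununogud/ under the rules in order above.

mixausununogut

Rule 1 (intervocalic spirantization): /k/ is a stop between vowels /i/ and /a/, so it spirantizes to the fricative [x]. /t/ is a stop between vowels /u/ and /u/, so it spirantizes to the fricative [s]. /mikautununogud/ → mixausununogud.
Rule 2 (post-nasal voicing): no segment meets the environment; /mixausununogud/ is unchanged.
Rule 3 (final devoicing): /d/ is a voiced stop in word-final position, so it devoices to [t]. /mixausununogud/ → mixausununogut.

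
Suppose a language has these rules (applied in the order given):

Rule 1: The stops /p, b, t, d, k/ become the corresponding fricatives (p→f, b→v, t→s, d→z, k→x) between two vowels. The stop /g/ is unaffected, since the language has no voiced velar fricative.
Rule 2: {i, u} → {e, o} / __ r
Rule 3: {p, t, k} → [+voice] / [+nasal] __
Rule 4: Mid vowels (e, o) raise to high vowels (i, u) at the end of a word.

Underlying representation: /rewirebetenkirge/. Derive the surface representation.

rewerevesengergi

Rule 1 (intervocalic spirantization): /b/ is a stop between vowels /e/ and /e/, so it spirantizes to the fricative [v]. /t/ is a stop between vowels /e/ and /e/, so it spirantizes to the fricative [s]. /rewirebetenkirge/ → rewirevesenkirge.
Rule 2 (pre-rhotic lowering): /i/ is a high vowel immediately before /r/, so it lowers to [e]. /i/ is a high vowel immediately before /r/, so it lowers to [e]. /rewirevesenkirge/ → rewerevesenkerge.
Rule 3 (post-nasal voicing): /k/ is a voiceless stop immediately after the nasal /n/, so it voices to [g]. /rewerevesenkerge/ → rewerevesengerge.
Rule 4 (final vowel raising): /e/ is a mid vowel in word-final position, so it raises to [i]. /rewerevesengerge/ → rewerevesengergi.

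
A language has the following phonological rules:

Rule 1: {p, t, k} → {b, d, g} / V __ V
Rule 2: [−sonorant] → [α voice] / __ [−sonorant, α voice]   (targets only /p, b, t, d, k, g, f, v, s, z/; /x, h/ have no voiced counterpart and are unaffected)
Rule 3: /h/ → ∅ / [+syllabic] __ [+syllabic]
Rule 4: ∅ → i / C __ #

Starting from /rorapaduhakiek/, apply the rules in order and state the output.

Rule 1 (intervocalic voicing): /p/ is a voiceless stop between vowels /a/ and /a/, so it voices to [b]. /k/ is a voiceless stop between vowels /a/ and /i/, so it voices to [g]. /rorapaduhakiek/ → rorabaduhagiek.
Rule 2 (regressive voicing assimilation): no segment meets the environment; /rorabaduhagiek/ is unchanged.
Rule 3 (intervocalic h-deletion): /h/ occurs between vowels /u/ and /a/, so it deletes. /rorabaduhagiek/ → rorabaduagiek.
Rule 4 (final i-epenthesis): the form ends in the consonant /k/, so [i] is inserted word-finally. /rorabaduagiek/ → rorabaduagieki.

rorabaduagieki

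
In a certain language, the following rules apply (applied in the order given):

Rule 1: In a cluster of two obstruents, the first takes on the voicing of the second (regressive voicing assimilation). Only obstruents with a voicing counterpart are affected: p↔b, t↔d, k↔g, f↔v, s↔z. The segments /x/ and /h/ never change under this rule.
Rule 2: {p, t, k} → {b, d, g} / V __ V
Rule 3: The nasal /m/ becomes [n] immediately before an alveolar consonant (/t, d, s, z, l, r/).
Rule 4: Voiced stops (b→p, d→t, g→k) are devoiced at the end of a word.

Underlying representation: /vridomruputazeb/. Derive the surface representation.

vridonrubudazep

Rule 1 (regressive voicing assimilation): no segment meets the environment; /vridomruputazeb/ is unchanged.
Rule 2 (intervocalic voicing): /p/ is a voiceless stop between vowels /u/ and /u/, so it voices to [b]. /t/ is a voiceless stop between vowels /u/ and /a/, so it voices to [d]. /vridomruputazeb/ → vridomrubudazeb.
Rule 3 (nasal place assimilation): /m/ precedes the alveolar consonant /r/, so it assimilates in place to [n]. /vridomrubudazeb/ → vridonrubudazeb.
Rule 4 (final devoicing): /b/ is a voiced stop in word-final position, so it devoices to [p]. /vridonrubudazeb/ → vridonrubudazep.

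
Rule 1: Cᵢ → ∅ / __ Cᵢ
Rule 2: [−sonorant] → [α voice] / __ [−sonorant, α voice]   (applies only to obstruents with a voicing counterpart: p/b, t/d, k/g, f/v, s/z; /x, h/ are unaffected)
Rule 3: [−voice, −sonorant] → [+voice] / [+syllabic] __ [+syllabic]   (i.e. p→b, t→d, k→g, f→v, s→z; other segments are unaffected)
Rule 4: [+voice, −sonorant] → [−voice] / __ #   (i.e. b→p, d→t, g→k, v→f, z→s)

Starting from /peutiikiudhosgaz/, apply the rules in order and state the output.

Rule 1 (degemination): no segment meets the environment; /peutiikiudhosgaz/ is unchanged.
Rule 2 (regressive voicing assimilation): /d/ precedes the voiceless obstruent /h/, so it devoices to [t] by assimilation. /s/ precedes the voiced obstruent /g/, so it voices to [z] by assimilation. /peutiikiudhosgaz/ → peutiikiuthozgaz.
Rule 3 (intervocalic voicing): /t/ is a voiceless obstruent between vowels /u/ and /i/, so it voices to [d]. /k/ is a voiceless obstruent between vowels /i/ and /i/, so it voices to [g]. /peutiikiuthozgaz/ → peudiigiuthozgaz.
Rule 4 (final devoicing): /z/ is a voiced obstruent in word-final position, so it devoices to [s]. /peudiigiuthozgaz/ → peudiigiuthozgas.

peudiigiuthozgas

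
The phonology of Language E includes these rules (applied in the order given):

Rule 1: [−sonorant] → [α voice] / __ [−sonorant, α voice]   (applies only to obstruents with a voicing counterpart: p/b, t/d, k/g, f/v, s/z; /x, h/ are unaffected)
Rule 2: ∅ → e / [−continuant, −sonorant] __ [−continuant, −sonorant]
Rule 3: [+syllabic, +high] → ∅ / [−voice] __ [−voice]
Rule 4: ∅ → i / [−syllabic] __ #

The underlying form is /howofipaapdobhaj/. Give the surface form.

howofpaabedophaji

Rule 1 (regressive voicing assimilation): /p/ precedes the voiced obstruent /d/, so it voices to [b] by assimilation. /b/ precedes the voiceless obstruent /h/, so it devoices to [p] by assimilation. /howofipaapdobhaj/ → howofipaabdophaj.
Rule 2 (stop-cluster e-epenthesis): /b/ and /d/ form a stop–stop cluster, so [e] is inserted between them. /howofipaabdophaj/ → howofipaabedophaj.
Rule 3 (high vowel syncope): /i/ is a high vowel flanked by voiceless consonants /f/ and /p/, so it deletes. /howofipaabedophaj/ → howofpaabedophaj.
Rule 4 (final i-epenthesis): the form ends in the consonant /j/, so [i] is inserted word-finally. /howofpaabedophaj/ → howofpaabedophaji.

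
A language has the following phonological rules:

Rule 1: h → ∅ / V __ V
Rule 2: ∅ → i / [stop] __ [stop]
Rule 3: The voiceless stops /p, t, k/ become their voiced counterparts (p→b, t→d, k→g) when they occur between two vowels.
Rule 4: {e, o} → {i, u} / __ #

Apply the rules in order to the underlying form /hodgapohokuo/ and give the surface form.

Rule 1 (intervocalic h-deletion): /h/ occurs between vowels /o/ and /o/, so it deletes. /hodgapohokuo/ → hodgapookuo.
Rule 2 (stop-cluster i-epenthesis): /d/ and /g/ form a stop–stop cluster, so [i] is inserted between them. /hodgapookuo/ → hodigapookuo.
Rule 3 (intervocalic voicing): /p/ is a voiceless stop between vowels /a/ and /o/, so it voices to [b]. /k/ is a voiceless stop between vowels /o/ and /u/, so it voices to [g]. /hodigapookuo/ → hodigabooguo.
Rule 4 (final vowel raising): /o/ is a mid vowel in word-final position, so it raises to [u]. /hodigabooguo/ → hodigabooguu.

hodigabooguu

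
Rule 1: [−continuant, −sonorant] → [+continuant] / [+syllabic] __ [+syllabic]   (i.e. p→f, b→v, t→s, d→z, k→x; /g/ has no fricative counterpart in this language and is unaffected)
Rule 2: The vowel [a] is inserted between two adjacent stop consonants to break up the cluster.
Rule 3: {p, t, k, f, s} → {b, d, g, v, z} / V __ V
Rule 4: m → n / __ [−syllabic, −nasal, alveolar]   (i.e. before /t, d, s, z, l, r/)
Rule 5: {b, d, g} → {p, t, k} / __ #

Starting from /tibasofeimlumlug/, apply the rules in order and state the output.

Rule 1 (intervocalic spirantization): /b/ is a stop between vowels /i/ and /a/, so it spirantizes to the fricative [v]. /tibasofeimlumlug/ → tivasofeimlumlug.
Rule 2 (stop-cluster a-epenthesis): no segment meets the environment; /tivasofeimlumlug/ is unchanged.
Rule 3 (intervocalic voicing): /s/ is a voiceless obstruent between vowels /a/ and /o/, so it voices to [z]. /f/ is a voiceless obstruent between vowels /o/ and /e/, so it voices to [v]. /tivasofeimlumlug/ → tivazoveimlumlug.
Rule 4 (nasal place assimilation): /m/ precedes the alveolar consonant /l/, so it assimilates in place to [n]. /m/ precedes the alveolar consonant /l/, so it assimilates in place to [n]. /tivazoveimlumlug/ → tivazoveinlunlug.
Rule 5 (final devoicing): /g/ is a voiced stop in word-final position, so it devoices to [k]. /tivazoveinlunlug/ → tivazoveinlunluk.

tivazoveinlunluk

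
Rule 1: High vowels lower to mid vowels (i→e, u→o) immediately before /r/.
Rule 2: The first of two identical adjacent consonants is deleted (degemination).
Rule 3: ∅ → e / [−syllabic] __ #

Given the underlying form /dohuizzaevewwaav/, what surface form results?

Rule 1 (pre-rhotic lowering): no segment meets the environment; /dohuizzaevewwaav/ is unchanged.
Rule 2 (degemination): /zz/ is a geminate; the first /z/ deletes. /ww/ is a geminate; the first /w/ deletes. /dohuizzaevewwaav/ → dohuizaevewaav.
Rule 3 (final e-epenthesis): the form ends in the consonant /v/, so [e] is inserted word-finally. /dohuizaevewaav/ → dohuizaevewaave.

dohuizaevewaave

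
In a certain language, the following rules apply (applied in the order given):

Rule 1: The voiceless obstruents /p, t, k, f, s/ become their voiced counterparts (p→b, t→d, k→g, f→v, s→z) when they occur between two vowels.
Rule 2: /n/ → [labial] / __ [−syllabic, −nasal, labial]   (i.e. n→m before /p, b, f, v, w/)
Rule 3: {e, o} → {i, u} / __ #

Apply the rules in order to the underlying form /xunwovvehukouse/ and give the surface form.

xumwovvehugouzi

Rule 1 (intervocalic voicing): /k/ is a voiceless obstruent between vowels /u/ and /o/, so it voices to [g]. /s/ is a voiceless obstruent between vowels /u/ and /e/, so it voices to [z]. /xunwovvehukouse/ → xunwovvehugouze.
Rule 2 (nasal place assimilation): /n/ precedes the labial consonant /w/, so it assimilates in place to [m]. /xunwovvehugouze/ → xumwovvehugouze.
Rule 3 (final vowel raising): /e/ is a mid vowel in word-final position, so it raises to [i]. /xumwovvehugouze/ → xumwovvehugouzi.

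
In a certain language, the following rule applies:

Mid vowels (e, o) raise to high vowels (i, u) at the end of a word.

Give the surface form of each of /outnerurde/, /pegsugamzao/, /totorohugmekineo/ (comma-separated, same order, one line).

/outnerurde/: /e/ is a mid vowel in word-final position, so it raises to [i]. → [outnerurdi].
/pegsugamzao/: /o/ is a mid vowel in word-final position, so it raises to [u]. → [pegsugamzau].
/totorohugmekineo/: /o/ is a mid vowel in word-final position, so it raises to [u]. → [totorohugmekineu].

outnerurdi, pegsugamzau, totorohugmekineu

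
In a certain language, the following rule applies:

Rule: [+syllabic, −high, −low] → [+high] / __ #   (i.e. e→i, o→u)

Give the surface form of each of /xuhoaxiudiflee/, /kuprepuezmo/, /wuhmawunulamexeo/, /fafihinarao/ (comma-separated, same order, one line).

/xuhoaxiudiflee/: /e/ is a mid vowel in word-final position, so it raises to [i]. → [xuhoaxiudiflei].
/kuprepuezmo/: /o/ is a mid vowel in word-final position, so it raises to [u]. → [kuprepuezmu].
/wuhmawunulamexeo/: /o/ is a mid vowel in word-final position, so it raises to [u]. → [wuhmawunulamexeu].
/fafihinarao/: /o/ is a mid vowel in word-final position, so it raises to [u]. → [fafihinarau].

xuhoaxiudiflei, kuprepuezmu, wuhmawunulamexeu, fafihinarau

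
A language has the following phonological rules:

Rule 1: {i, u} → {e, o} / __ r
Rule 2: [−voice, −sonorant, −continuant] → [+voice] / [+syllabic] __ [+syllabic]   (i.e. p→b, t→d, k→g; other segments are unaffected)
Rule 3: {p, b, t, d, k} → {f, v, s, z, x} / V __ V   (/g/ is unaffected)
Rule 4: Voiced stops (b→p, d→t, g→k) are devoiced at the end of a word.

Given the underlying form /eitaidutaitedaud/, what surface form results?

Rule 1 (pre-rhotic lowering): no segment meets the environment; /eitaidutaitedaud/ is unchanged.
Rule 2 (intervocalic voicing): /t/ is a voiceless stop between vowels /i/ and /a/, so it voices to [d]. /t/ is a voiceless stop between vowels /u/ and /a/, so it voices to [d]. /t/ is a voiceless stop between vowels /i/ and /e/, so it voices to [d]. /eitaidutaitedaud/ → eidaidudaidedaud.
Rule 3 (intervocalic spirantization): /d/ is a stop between vowels /i/ and /a/, so it spirantizes to the fricative [z]. /d/ is a stop between vowels /i/ and /u/, so it spirantizes to the fricative [z]. /d/ is a stop between vowels /u/ and /a/, so it spirantizes to the fricative [z]. /d/ is a stop between vowels /i/ and /e/, so it spirantizes to the fricative [z]. /d/ is a stop between vowels /e/ and /a/, so it spirantizes to the fricative [z]. /eidaidudaidedaud/ → eizaizuzaizezaud.
Rule 4 (final devoicing): /d/ is a voiced stop in word-final position, so it devoices to [t]. /eizaizuzaizezaud/ → eizaizuzaizezaut.

eizaizuzaizezaut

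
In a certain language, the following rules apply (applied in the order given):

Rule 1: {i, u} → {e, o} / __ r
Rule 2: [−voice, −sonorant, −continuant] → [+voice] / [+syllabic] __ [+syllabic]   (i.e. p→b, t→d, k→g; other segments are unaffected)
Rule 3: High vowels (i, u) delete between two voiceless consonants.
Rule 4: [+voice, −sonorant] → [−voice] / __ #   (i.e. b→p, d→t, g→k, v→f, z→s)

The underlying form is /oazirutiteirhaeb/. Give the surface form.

oazerudideerhaep

Rule 1 (pre-rhotic lowering): /i/ is a high vowel immediately before /r/, so it lowers to [e]. /i/ is a high vowel immediately before /r/, so it lowers to [e]. /oazirutiteirhaeb/ → oazerutiteerhaeb.
Rule 2 (intervocalic voicing): /t/ is a voiceless stop between vowels /u/ and /i/, so it voices to [d]. /t/ is a voiceless stop between vowels /i/ and /e/, so it voices to [d]. /oazerutiteerhaeb/ → oazerudideerhaeb.
Rule 3 (high vowel syncope): no segment meets the environment; /oazerudideerhaeb/ is unchanged.
Rule 4 (final devoicing): /b/ is a voiced obstruent in word-final position, so it devoices to [p]. /oazerudideerhaeb/ → oazerudideerhaep.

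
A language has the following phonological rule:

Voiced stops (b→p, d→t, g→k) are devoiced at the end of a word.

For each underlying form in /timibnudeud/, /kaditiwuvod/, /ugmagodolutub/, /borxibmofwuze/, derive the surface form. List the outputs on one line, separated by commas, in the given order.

/timibnudeud/: /d/ is a voiced stop in word-final position, so it devoices to [t]. → [timibnudeut].
/kaditiwuvod/: /d/ is a voiced stop in word-final position, so it devoices to [t]. → [kaditiwuvot].
/ugmagodolutub/: /b/ is a voiced stop in word-final position, so it devoices to [p]. → [ugmagodolutup].
/borxibmofwuze/: the rule's environment is not met; surfaces unchanged as [borxibmofwuze].

timibnudeut, kaditiwuvot, ugmagodolutup, borxibmofwuze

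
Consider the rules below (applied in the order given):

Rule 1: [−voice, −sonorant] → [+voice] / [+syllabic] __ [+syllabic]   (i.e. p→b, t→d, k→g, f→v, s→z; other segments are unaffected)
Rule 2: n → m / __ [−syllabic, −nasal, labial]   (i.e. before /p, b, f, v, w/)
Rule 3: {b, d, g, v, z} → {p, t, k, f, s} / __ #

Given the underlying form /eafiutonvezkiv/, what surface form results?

Rule 1 (intervocalic voicing): /f/ is a voiceless obstruent between vowels /a/ and /i/, so it voices to [v]. /t/ is a voiceless obstruent between vowels /u/ and /o/, so it voices to [d]. /eafiutonvezkiv/ → eaviudonvezkiv.
Rule 2 (nasal place assimilation): /n/ precedes the labial consonant /v/, so it assimilates in place to [m]. /eaviudonvezkiv/ → eaviudomvezkiv.
Rule 3 (final devoicing): /v/ is a voiced obstruent in word-final position, so it devoices to [f]. /eaviudomvezkiv/ → eaviudomvezkif.

eaviudomvezkif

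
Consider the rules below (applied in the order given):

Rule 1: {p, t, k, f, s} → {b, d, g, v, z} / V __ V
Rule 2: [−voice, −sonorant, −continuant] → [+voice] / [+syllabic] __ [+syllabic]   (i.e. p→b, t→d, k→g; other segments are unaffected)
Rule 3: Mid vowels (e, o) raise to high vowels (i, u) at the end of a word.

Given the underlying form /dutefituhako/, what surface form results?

Rule 1 (intervocalic voicing): /t/ is a voiceless obstruent between vowels /u/ and /e/, so it voices to [d]. /f/ is a voiceless obstruent between vowels /e/ and /i/, so it voices to [v]. /t/ is a voiceless obstruent between vowels /i/ and /u/, so it voices to [d]. /k/ is a voiceless obstruent between vowels /a/ and /o/, so it voices to [g]. /dutefituhako/ → dudeviduhago.
Rule 2 (intervocalic voicing): no segment meets the environment; /dudeviduhago/ is unchanged.
Rule 3 (final vowel raising): /o/ is a mid vowel in word-final position, so it raises to [u]. /dudeviduhago/ → dudeviduhagu.

dudeviduhagu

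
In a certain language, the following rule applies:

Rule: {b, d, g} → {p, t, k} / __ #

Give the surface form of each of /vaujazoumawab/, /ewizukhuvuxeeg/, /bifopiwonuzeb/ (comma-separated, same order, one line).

/vaujazoumawab/: /b/ is a voiced stop in word-final position, so it devoices to [p]. → [vaujazoumawap].
/ewizukhuvuxeeg/: /g/ is a voiced stop in word-final position, so it devoices to [k]. → [ewizukhuvuxeek].
/bifopiwonuzeb/: /b/ is a voiced stop in word-final position, so it devoices to [p]. → [bifopiwonuzep].

vaujazoumawap, ewizukhuvuxeek, bifopiwonuzep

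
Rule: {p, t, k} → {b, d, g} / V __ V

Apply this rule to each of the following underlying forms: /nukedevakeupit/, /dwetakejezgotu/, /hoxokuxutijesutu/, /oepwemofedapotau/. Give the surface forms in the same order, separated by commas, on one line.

nugedevageubit, dwedagejezgodu, hoxoguxudijesudu, oepwemofedabodau

/nukedevakeupit/: /k/ is a voiceless stop between vowels /u/ and /e/, so it voices to [g]. /k/ is a voiceless stop between vowels /a/ and /e/, so it voices to [g]. /p/ is a voiceless stop between vowels /u/ and /i/, so it voices to [b]. → [nugedevageubit].
/dwetakejezgotu/: /t/ is a voiceless stop between vowels /e/ and /a/, so it voices to [d]. /k/ is a voiceless stop between vowels /a/ and /e/, so it voices to [g]. /t/ is a voiceless stop between vowels /o/ and /u/, so it voices to [d]. → [dwedagejezgodu].
/hoxokuxutijesutu/: /k/ is a voiceless stop between vowels /o/ and /u/, so it voices to [g]. /t/ is a voiceless stop between vowels /u/ and /i/, so it voices to [d]. /t/ is a voiceless stop between vowels /u/ and /u/, so it voices to [d]. → [hoxoguxudijesudu].
/oepwemofedapotau/: /p/ is a voiceless stop between vowels /a/ and /o/, so it voices to [b]. /t/ is a voiceless stop between vowels /o/ and /a/, so it voices to [d]. → [oepwemofedabodau].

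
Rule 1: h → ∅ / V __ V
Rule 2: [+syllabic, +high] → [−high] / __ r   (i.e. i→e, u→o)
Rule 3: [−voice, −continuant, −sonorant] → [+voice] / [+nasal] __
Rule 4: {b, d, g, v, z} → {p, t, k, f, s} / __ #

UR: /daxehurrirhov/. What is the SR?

Rule 1 (intervocalic h-deletion): /h/ occurs between vowels /e/ and /u/, so it deletes. /daxehurrirhov/ → daxeurrirhov.
Rule 2 (pre-rhotic lowering): /u/ is a high vowel immediately before /r/, so it lowers to [o]. /i/ is a high vowel immediately before /r/, so it lowers to [e]. /daxeurrirhov/ → daxeorrerhov.
Rule 3 (post-nasal voicing): no segment meets the environment; /daxeorrerhov/ is unchanged.
Rule 4 (final devoicing): /v/ is a voiced obstruent in word-final position, so it devoices to [f]. /daxeorrerhov/ → daxeorrerhof.

daxeorrerhof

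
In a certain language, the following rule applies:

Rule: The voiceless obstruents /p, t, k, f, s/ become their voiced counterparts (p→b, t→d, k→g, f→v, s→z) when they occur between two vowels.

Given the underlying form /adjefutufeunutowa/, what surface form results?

adjevuduveunudowa

/f/ is a voiceless obstruent between vowels /e/ and /u/, so it voices to [v].
/t/ is a voiceless obstruent between vowels /u/ and /u/, so it voices to [d].
/f/ is a voiceless obstruent between vowels /u/ and /e/, so it voices to [v].
/t/ is a voiceless obstruent between vowels /u/ and /o/, so it voices to [d].
Surface form: [adjevuduveunudowa].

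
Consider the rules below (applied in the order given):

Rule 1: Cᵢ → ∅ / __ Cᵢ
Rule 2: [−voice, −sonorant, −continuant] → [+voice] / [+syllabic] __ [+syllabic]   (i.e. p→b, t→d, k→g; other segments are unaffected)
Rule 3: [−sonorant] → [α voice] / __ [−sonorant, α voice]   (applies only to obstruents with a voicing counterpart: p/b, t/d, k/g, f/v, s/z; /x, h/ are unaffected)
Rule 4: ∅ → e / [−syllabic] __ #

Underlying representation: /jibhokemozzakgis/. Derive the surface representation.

jiphogemozaggise

Rule 1 (degemination): /zz/ is a geminate; the first /z/ deletes. /jibhokemozzakgis/ → jibhokemozakgis.
Rule 2 (intervocalic voicing): /k/ is a voiceless stop between vowels /o/ and /e/, so it voices to [g]. /jibhokemozakgis/ → jibhogemozakgis.
Rule 3 (regressive voicing assimilation): /b/ precedes the voiceless obstruent /h/, so it devoices to [p] by assimilation. /k/ precedes the voiced obstruent /g/, so it voices to [g] by assimilation. /jibhogemozakgis/ → jiphogemozaggis.
Rule 4 (final e-epenthesis): the form ends in the consonant /s/, so [e] is inserted word-finally. /jiphogemozaggis/ → jiphogemozaggise.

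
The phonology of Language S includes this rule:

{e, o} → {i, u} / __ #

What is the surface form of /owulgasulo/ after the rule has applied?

owulgasulu

Scanning /owulgasulo/: /o/ at position 1 is not in the conditioning environment; /o/ is a mid vowel in word-final position, so it raises to [u].
Result: [owulgasulu].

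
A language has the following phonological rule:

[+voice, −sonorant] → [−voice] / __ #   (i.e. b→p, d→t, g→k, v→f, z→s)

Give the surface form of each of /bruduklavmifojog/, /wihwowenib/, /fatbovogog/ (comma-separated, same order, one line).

bruduklavmifojok, wihwowenip, fatbovogok

/bruduklavmifojog/: /g/ is a voiced obstruent in word-final position, so it devoices to [k]. → [bruduklavmifojok].
/wihwowenib/: /b/ is a voiced obstruent in word-final position, so it devoices to [p]. → [wihwowenip].
/fatbovogog/: /g/ is a voiced obstruent in word-final position, so it devoices to [k]. → [fatbovogok].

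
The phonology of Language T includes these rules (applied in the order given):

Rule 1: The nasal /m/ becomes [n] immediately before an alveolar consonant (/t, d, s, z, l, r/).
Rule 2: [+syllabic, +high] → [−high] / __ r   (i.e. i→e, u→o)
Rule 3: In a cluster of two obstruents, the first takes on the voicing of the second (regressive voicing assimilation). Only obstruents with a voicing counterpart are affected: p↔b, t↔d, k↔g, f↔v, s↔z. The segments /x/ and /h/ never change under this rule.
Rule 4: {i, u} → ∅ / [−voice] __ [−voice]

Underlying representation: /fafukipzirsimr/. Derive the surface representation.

fafkibzersinr

Rule 1 (nasal place assimilation): /m/ precedes the alveolar consonant /r/, so it assimilates in place to [n]. /fafukipzirsimr/ → fafukipzirsinr.
Rule 2 (pre-rhotic lowering): /i/ is a high vowel immediately before /r/, so it lowers to [e]. /fafukipzirsinr/ → fafukipzersinr.
Rule 3 (regressive voicing assimilation): /p/ precedes the voiced obstruent /z/, so it voices to [b] by assimilation. /fafukipzersinr/ → fafukibzersinr.
Rule 4 (high vowel syncope): /u/ is a high vowel flanked by voiceless consonants /f/ and /k/, so it deletes. /fafukibzersinr/ → fafkibzersinr.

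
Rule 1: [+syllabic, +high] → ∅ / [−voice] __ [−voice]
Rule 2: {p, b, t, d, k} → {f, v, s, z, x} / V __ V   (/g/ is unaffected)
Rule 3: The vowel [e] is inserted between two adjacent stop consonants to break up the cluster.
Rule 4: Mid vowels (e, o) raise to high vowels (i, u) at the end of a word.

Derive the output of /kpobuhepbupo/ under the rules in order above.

Rule 1 (high vowel syncope): no segment meets the environment; /kpobuhepbupo/ is unchanged.
Rule 2 (intervocalic spirantization): /b/ is a stop between vowels /o/ and /u/, so it spirantizes to the fricative [v]. /p/ is a stop between vowels /u/ and /o/, so it spirantizes to the fricative [f]. /kpobuhepbupo/ → kpovuhepbufo.
Rule 3 (stop-cluster e-epenthesis): /k/ and /p/ form a stop–stop cluster, so [e] is inserted between them. /p/ and /b/ form a stop–stop cluster, so [e] is inserted between them. /kpovuhepbufo/ → kepovuhepebufo.
Rule 4 (final vowel raising): /o/ is a mid vowel in word-final position, so it raises to [u]. /kepovuhepebufo/ → kepovuhepebufu.

kepovuhepebufu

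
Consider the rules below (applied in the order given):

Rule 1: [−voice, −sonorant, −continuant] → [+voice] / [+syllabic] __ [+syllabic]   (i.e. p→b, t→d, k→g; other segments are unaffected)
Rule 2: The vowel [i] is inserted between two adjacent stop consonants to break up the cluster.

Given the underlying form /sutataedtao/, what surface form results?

Rule 1 (intervocalic voicing): /t/ is a voiceless stop between vowels /u/ and /a/, so it voices to [d]. /t/ is a voiceless stop between vowels /a/ and /a/, so it voices to [d]. /sutataedtao/ → sudadaedtao.
Rule 2 (stop-cluster i-epenthesis): /d/ and /t/ form a stop–stop cluster, so [i] is inserted between them. /sudadaedtao/ → sudadaeditao.

sudadaeditao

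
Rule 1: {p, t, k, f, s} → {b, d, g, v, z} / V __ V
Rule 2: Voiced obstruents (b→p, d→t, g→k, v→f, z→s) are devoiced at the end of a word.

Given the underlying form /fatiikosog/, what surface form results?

fadiigozok

Rule 1 (intervocalic voicing): /t/ is a voiceless obstruent between vowels /a/ and /i/, so it voices to [d]. /k/ is a voiceless obstruent between vowels /i/ and /o/, so it voices to [g]. /s/ is a voiceless obstruent between vowels /o/ and /o/, so it voices to [z]. /fatiikosog/ → fadiigozog.
Rule 2 (final devoicing): /g/ is a voiced obstruent in word-final position, so it devoices to [k]. /fadiigozog/ → fadiigozok.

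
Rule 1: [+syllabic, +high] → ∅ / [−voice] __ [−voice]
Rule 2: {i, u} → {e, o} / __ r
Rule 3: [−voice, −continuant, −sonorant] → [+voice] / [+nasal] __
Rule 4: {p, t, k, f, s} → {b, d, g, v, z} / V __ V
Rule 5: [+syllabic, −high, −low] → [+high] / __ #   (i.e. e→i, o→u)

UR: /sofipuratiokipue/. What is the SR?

sofporadiokpui

Rule 1 (high vowel syncope): /i/ is a high vowel flanked by voiceless consonants /f/ and /p/, so it deletes. /i/ is a high vowel flanked by voiceless consonants /k/ and /p/, so it deletes. /sofipuratiokipue/ → sofpuratiokpue.
Rule 2 (pre-rhotic lowering): /u/ is a high vowel immediately before /r/, so it lowers to [o]. /sofpuratiokpue/ → sofporatiokpue.
Rule 3 (post-nasal voicing): no segment meets the environment; /sofporatiokpue/ is unchanged.
Rule 4 (intervocalic voicing): /t/ is a voiceless obstruent between vowels /a/ and /i/, so it voices to [d]. /sofporatiokpue/ → sofporadiokpue.
Rule 5 (final vowel raising): /e/ is a mid vowel in word-final position, so it raises to [i]. /sofporadiokpue/ → sofporadiokpui.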